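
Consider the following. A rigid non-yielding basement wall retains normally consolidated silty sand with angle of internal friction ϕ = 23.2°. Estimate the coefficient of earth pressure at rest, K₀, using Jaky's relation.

K₀ = 1 − sin φ' = 1 − sin 23.2° = 0.6061.

0.606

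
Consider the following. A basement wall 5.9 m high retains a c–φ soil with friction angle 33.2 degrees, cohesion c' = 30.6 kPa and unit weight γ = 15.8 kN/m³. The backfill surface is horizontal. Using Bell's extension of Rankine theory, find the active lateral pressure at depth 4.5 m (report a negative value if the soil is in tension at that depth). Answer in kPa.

-12.3 kPa

K_a = (1 − sin φ)/(1 + sin φ) = 0.2924.
σ_a = K_a γ z − 2c√K_a = 0.2924×15.8×4.5 − 2×30.6×0.5407 = -12.30 kPa.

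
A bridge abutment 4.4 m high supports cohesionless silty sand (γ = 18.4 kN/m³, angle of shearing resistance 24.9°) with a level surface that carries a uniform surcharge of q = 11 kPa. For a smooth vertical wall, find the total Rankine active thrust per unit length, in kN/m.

K_a = tan²(45° − φ/2) = 0.4074.
Soil triangle: ½ K_a γ H² = 0.5×0.4074×18.4×4.4² = 72.57 kN/m.
Surcharge rectangle: K_a q H = 0.4074×11×4.4 = 19.72 kN/m.
Total = 72.57 + 19.72 = 92.29 kN/m.

92.3 kN/m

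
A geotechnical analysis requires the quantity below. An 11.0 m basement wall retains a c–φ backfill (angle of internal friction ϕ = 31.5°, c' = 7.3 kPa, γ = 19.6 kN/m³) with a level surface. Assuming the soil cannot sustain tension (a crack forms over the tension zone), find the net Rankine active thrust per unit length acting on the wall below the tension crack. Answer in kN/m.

287 kN/m

K_a = 0.3136; √K_a = 0.5600.
Tension-crack depth z_c = 2c/(γ√K_a) = 2×7.3/(19.6×0.5600) = 1.330 m.
σ_a at base = K_a γ H − 2c√K_a = 0.3136×19.6×11.0 − 2×7.3×0.5600 = 59.44 kPa.
P_a = ½ × 59.44 × (H − z_c) = 0.5×59.44×9.670 = 287.4 kN/m.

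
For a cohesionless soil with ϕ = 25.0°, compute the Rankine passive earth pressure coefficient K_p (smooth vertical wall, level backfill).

K_p = (1 + sin φ)/(1 − sin φ) = tan²(45° + 25.0°/2) = 2.464.

2.46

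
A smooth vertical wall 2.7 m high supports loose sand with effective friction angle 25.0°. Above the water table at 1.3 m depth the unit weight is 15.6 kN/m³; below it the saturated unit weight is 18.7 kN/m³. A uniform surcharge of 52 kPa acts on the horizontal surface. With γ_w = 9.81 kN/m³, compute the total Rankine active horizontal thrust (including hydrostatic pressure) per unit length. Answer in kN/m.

K_a = tan²(45° − φ/2) = 0.4059.
γ' = 18.7 − 9.81 = 8.890 kN/m³. h₂ = H − d_w = 1.4 m.
σ'_h: at surface K_a·q = 21.10; at WT K_a(q+γd_w) = 29.34; at base K_a(q+γd_w+γ'h₂) = 34.39 kPa.
P₁ = ½(21.10+29.34)×1.3 = 32.79; P₂ = ½(29.34+34.39)×1.4 = 44.61; P_w = ½γ_w h₂² = 9.614.
Total = 32.79+44.61+9.614 = 87.01 kN/m.

87.0 kN/m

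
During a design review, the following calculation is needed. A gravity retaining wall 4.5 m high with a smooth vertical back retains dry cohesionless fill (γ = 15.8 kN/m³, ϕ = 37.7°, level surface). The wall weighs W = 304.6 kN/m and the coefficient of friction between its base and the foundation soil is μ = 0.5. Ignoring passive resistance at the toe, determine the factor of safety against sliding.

K_a = tan²(45° − 37.7°/2) = 0.2411.
P_a = ½K_aγH² = 0.5×0.2411×15.8×4.5² = 38.56 kN/m, acting at H/3 = 1.500 m above the base.
FS_sliding = μW / P_a = 0.5×304.6 / 38.56 = 3.949.

3.95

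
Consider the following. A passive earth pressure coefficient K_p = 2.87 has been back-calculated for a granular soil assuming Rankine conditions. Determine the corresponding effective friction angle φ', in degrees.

28.9°

K_p = (1+sin φ)/(1−sin φ) ⇒ sin φ = (K_p − 1)/(K_p + 1) = 0.4832.
φ = arcsin(0.4832) = 28.89°.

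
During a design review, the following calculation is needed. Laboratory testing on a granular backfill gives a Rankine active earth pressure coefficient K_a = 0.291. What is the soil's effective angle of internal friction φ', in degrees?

K_a = tan²(45° − φ/2) ⇒ 45° − φ/2 = arctan(√0.291) = 28.34°.
φ = 2(45° − 28.34°) = 33.31°.

33.3°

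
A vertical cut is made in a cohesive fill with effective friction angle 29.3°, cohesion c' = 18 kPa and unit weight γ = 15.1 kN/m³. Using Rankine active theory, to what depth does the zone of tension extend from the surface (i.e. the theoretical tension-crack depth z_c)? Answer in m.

K_a = tan²(45° − 29.3°/2) = 0.3428; √K_a = 0.5855.
The active pressure is zero where K_a γ z = 2c√K_a, so z_c = 2c/(γ√K_a) = 2×18/(15.1×0.5855) = 4.072 m.

4.07 m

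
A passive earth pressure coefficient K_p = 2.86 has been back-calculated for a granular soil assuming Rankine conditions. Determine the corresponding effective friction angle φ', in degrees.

K_p = (1+sin φ)/(1−sin φ) ⇒ sin φ = (K_p − 1)/(K_p + 1) = 0.4819.
φ = arcsin(0.4819) = 28.81°.

28.8°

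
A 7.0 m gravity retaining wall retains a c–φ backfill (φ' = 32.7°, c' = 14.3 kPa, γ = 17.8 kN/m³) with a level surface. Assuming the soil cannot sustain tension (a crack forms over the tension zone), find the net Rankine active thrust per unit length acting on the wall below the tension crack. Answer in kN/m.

K_a = 0.2985; √K_a = 0.5464.
Tension-crack depth z_c = 2c/(γ√K_a) = 2×14.3/(17.8×0.5464) = 2.941 m.
σ_a at base = K_a γ H − 2c√K_a = 0.2985×17.8×7.0 − 2×14.3×0.5464 = 21.57 kPa.
P_a = ½ × 21.57 × (H − z_c) = 0.5×21.57×4.059 = 43.77 kN/m.

43.8 kN/m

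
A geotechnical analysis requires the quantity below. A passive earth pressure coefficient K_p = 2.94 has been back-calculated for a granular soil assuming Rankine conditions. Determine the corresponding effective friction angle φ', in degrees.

29.5°

K_p = (1+sin φ)/(1−sin φ) ⇒ sin φ = (K_p − 1)/(K_p + 1) = 0.4924.
φ = arcsin(0.4924) = 29.50°.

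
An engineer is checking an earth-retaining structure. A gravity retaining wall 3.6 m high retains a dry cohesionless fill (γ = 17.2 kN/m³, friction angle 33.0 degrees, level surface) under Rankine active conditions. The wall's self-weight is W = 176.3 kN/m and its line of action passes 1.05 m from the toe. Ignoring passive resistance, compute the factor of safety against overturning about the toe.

K_a = tan²(45° − 33.0°/2) = 0.2948.
P_a = ½K_aγH² = 0.5×0.2948×17.2×3.6² = 32.86 kN/m, acting at H/3 = 1.200 m above the base.
Overturning moment M_o = P_a × H/3 = 32.86 × 1.200 = 39.43.
Resisting moment M_r = W × 1.05 = 176.3 × 1.05 = 185.1.
FS_overturning = M_r/M_o = 185.1/39.43 = 4.695.

4.69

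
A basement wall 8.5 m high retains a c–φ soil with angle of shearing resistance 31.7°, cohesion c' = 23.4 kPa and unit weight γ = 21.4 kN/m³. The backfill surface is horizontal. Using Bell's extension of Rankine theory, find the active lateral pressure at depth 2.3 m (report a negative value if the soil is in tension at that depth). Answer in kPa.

K_a = (1 − sin φ)/(1 + sin φ) = 0.3111.
σ_a = K_a γ z − 2c√K_a = 0.3111×21.4×2.3 − 2×23.4×0.5577 = -10.79 kPa.

-10.8 kPa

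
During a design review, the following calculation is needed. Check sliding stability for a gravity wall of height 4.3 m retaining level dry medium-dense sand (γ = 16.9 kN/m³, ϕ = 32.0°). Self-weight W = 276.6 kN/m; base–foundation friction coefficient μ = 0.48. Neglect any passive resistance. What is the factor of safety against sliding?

K_a = tan²(45° − 32.0°/2) = 0.3073.
P_a = ½K_aγH² = 0.5×0.3073×16.9×4.3² = 48.01 kN/m, acting at H/3 = 1.433 m above the base.
FS_sliding = μW / P_a = 0.48×276.6 / 48.01 = 2.766.

2.77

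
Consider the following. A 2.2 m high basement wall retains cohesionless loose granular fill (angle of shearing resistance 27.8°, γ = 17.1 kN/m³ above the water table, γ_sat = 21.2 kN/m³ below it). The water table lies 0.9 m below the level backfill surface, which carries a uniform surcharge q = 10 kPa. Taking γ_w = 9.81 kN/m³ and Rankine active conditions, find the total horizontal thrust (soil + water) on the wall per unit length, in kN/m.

K_a = tan²(45° − φ/2) = 0.3639.
γ' = 21.2 − 9.81 = 11.39 kN/m³. h₂ = H − d_w = 1.3 m.
σ'_h: at surface K_a·q = 3.639; at WT K_a(q+γd_w) = 9.239; at base K_a(q+γd_w+γ'h₂) = 14.63 kPa.
P₁ = ½(3.639+9.239)×0.9 = 5.795; P₂ = ½(9.239+14.63)×1.3 = 15.51; P_w = ½γ_w h₂² = 8.289.
Total = 5.795+15.51+8.289 = 29.60 kN/m.

29.6 kN/m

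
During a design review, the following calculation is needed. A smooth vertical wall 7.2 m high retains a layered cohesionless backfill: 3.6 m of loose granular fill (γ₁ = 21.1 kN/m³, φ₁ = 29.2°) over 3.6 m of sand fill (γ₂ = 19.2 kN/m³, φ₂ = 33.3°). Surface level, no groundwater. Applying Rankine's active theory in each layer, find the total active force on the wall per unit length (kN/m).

K_a1 = tan²(45°−29.2°/2) = 0.3442; K_a2 = tan²(45°−33.3°/2) = 0.2911.
Layer 1: σ at base = K_a1 γ₁ h₁ = 26.15 kPa; P₁ = ½×26.15×3.6 = 47.06.
Layer 2: σ_v at top = γ₁h₁ = 75.96; σ_h top = K_a2×75.96 = 22.11; σ_h base = K_a2×(75.96+19.2×3.6) = 42.24.
P₂ = ½(22.11+42.24)×3.6 = 115.8. Total P_a = 47.06+115.8 = 162.9 kN/m.

163 kN/m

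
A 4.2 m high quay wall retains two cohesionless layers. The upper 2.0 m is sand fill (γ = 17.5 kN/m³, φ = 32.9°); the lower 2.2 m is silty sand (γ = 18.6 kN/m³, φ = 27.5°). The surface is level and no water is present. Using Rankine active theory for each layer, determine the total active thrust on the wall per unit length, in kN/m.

55.3 kN/m

K_a1 = tan²(45°−32.9°/2) = 0.2960; K_a2 = tan²(45°−27.5°/2) = 0.3682.
Layer 1: σ at base = K_a1 γ₁ h₁ = 10.36 kPa; P₁ = ½×10.36×2.0 = 10.36.
Layer 2: σ_v at top = γ₁h₁ = 35.00; σ_h top = K_a2×35.00 = 12.89; σ_h base = K_a2×(35.00+18.6×2.2) = 27.96.
P₂ = ½(12.89+27.96)×2.2 = 44.93. Total P_a = 10.36+44.93 = 55.29 kN/m.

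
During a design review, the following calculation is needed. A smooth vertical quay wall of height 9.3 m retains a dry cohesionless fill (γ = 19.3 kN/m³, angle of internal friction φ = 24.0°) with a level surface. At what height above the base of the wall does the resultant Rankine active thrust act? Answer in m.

3.10 m

K_a = 0.4217.
The pressure distribution is triangular, so the resultant acts at H/3 above the base = 9.3/3 = 3.100 m.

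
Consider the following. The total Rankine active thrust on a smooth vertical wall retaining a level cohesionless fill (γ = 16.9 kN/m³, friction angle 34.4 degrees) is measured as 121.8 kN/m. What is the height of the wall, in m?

K_a = 0.2780. P_a = ½ K_a γ H² ⇒ H = √(2P_a/(K_a γ)).
H = √(2×121.8/(0.2780×16.9)) = 7.201 m.

7.20 m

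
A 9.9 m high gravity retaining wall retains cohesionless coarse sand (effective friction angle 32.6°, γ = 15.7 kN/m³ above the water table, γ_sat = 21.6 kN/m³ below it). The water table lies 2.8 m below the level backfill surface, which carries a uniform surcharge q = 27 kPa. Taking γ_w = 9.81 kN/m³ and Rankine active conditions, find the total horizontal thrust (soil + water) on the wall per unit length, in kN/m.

528 kN/m

K_a = tan²(45° − φ/2) = 0.2997.
γ' = 21.6 − 9.81 = 11.79 kN/m³. h₂ = H − d_w = 7.1 m.
σ'_h: at surface K_a·q = 8.093; at WT K_a(q+γd_w) = 21.27; at base K_a(q+γd_w+γ'h₂) = 46.36 kPa.
P₁ = ½(8.093+21.27)×2.8 = 41.11; P₂ = ½(21.27+46.36)×7.1 = 240.1; P_w = ½γ_w h₂² = 247.3.
Total = 41.11+240.1+247.3 = 528.5 kN/m.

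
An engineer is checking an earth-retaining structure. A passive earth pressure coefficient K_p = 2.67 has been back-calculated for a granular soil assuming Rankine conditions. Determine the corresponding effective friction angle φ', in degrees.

27.1°

K_p = (1+sin φ)/(1−sin φ) ⇒ sin φ = (K_p − 1)/(K_p + 1) = 0.4550.
φ = arcsin(0.4550) = 27.07°.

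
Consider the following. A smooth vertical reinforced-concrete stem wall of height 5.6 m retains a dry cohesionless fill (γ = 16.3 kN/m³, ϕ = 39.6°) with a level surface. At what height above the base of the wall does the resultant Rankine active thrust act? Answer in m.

1.87 m

K_a = 0.2214.
The pressure distribution is triangular, so the resultant acts at H/3 above the base = 5.6/3 = 1.867 m.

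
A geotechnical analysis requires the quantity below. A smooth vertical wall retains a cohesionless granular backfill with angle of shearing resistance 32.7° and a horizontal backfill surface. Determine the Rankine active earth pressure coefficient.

0.298

K_a = (1 − sin φ)/(1 + sin φ) = (1 − sin 32.7°)/(1 + sin 32.7°) = 0.2985.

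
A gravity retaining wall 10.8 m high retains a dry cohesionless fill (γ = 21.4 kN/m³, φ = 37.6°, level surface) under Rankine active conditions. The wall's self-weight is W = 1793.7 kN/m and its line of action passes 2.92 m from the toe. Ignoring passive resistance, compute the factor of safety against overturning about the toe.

K_a = tan²(45° − 37.6°/2) = 0.2421.
P_a = ½K_aγH² = 0.5×0.2421×21.4×10.8² = 302.2 kN/m, acting at H/3 = 3.600 m above the base.
Overturning moment M_o = P_a × H/3 = 302.2 × 3.600 = 1088.
Resisting moment M_r = W × 2.92 = 1793.7 × 2.92 = 5238.
FS_overturning = M_r/M_o = 5238/1088 = 4.815.

4.81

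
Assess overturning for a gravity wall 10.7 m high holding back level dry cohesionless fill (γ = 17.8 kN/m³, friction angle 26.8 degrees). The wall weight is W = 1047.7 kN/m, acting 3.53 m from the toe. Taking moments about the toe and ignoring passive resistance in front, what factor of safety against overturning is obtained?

2.69

K_a = tan²(45° − 26.8°/2) = 0.3785.
P_a = ½K_aγH² = 0.5×0.3785×17.8×10.7² = 385.7 kN/m, acting at H/3 = 3.567 m above the base.
Overturning moment M_o = P_a × H/3 = 385.7 × 3.567 = 1375.
Resisting moment M_r = W × 3.53 = 1047.7 × 3.53 = 3698.
FS_overturning = M_r/M_o = 3698/1375 = 2.689.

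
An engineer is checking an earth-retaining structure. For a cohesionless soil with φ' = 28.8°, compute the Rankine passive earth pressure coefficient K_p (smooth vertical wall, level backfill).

K_p = (1 + sin φ)/(1 − sin φ) = tan²(45° + 28.8°/2) = 2.859.

2.86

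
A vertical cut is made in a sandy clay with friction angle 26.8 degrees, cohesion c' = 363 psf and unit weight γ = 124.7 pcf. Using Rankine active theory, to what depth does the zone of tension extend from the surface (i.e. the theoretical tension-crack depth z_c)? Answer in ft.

K_a = tan²(45° − 26.8°/2) = 0.3785; √K_a = 0.6152.
The active pressure is zero where K_a γ z = 2c√K_a, so z_c = 2c/(γ√K_a) = 2×363/(124.7×0.6152) = 9.463 ft.

9.46 ft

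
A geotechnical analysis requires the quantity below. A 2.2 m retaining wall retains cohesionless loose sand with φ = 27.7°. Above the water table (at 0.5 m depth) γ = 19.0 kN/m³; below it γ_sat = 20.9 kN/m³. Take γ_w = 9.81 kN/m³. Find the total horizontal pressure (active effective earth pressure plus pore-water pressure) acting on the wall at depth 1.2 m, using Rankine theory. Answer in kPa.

K_a = (1 − sin φ)/(1 + sin φ) = 0.3653.
γ' = 20.9 − 9.81 = 11.09 kN/m³.
Effective vertical stress at 1.2 m: σ'_v = 19.0×0.5 + 11.09×0.700 = 17.26 kPa.
σ'_h = K_a σ'_v = 0.3653 × 17.26 = 6.307 kPa; u = γ_w × 0.700 = 6.867 kPa.
Total σ_h = 6.307 + 6.867 = 13.17 kPa.

13.2 kPa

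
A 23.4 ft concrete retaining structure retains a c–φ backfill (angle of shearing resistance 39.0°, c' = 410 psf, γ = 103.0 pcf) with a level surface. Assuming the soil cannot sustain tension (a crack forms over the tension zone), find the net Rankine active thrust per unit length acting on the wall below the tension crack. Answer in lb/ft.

K_a = 0.2275; √K_a = 0.4770.
Tension-crack depth z_c = 2c/(γ√K_a) = 2×410/(103.0×0.4770) = 16.69 ft.
σ_a at base = K_a γ H − 2c√K_a = 0.2275×103.0×23.4 − 2×410×0.4770 = 157.2 psf.
P_a = ½ × 157.2 × (H − z_c) = 0.5×157.2×6.709 = 527.4 lb/ft.

527 lb/ft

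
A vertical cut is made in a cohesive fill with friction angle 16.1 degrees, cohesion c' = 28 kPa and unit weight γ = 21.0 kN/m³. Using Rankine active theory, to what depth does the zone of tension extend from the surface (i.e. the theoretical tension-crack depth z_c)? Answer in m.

K_a = tan²(45° − 16.1°/2) = 0.5658; √K_a = 0.7522.
The active pressure is zero where K_a γ z = 2c√K_a, so z_c = 2c/(γ√K_a) = 2×28/(21.0×0.7522) = 3.545 m.

3.55 m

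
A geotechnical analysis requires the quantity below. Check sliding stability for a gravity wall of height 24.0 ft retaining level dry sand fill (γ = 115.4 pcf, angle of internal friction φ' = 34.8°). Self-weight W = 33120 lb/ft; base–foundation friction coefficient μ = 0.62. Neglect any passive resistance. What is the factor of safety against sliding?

K_a = tan²(45° − 34.8°/2) = 0.2733.
P_a = ½K_aγH² = 0.5×0.2733×115.4×24.0² = 9083 lb/ft, acting at H/3 = 8.000 ft above the base.
FS_sliding = μW / P_a = 0.62×33120 / 9083 = 2.261.

2.26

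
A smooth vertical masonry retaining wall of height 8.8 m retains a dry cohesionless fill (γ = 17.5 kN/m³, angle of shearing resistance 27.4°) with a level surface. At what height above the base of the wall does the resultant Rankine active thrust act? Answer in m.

2.93 m

K_a = 0.3697.
The pressure distribution is triangular, so the resultant acts at H/3 above the base = 8.8/3 = 2.933 m.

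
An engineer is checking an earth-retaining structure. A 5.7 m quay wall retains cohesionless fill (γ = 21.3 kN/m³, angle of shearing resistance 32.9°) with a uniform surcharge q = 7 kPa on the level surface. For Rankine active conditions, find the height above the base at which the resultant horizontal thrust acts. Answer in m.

K_a = 0.2960.
Triangular part P₁ = ½K_aγH² = 102.4 at H/3 = 1.900 m; rectangular part P₂ = K_a q H = 11.81 at H/2 = 2.850 m.
ȳ = (P₁·1.900 + P₂·2.850)/(P₁+P₂) = 1.998 m.

2.00 m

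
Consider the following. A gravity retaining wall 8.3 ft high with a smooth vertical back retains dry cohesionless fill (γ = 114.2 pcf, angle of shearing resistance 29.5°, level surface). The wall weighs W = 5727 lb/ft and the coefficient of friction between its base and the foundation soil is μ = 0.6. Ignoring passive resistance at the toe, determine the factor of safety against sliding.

K_a = tan²(45° − 29.5°/2) = 0.3401.
P_a = ½K_aγH² = 0.5×0.3401×114.2×8.3² = 1338 lb/ft, acting at H/3 = 2.767 ft above the base.
FS_sliding = μW / P_a = 0.6×5727 / 1338 = 2.568.

2.57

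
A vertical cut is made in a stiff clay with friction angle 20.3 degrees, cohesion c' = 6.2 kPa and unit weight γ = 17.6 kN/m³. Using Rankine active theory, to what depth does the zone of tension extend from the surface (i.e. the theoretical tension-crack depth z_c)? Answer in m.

1.01 m

K_a = tan²(45° − 20.3°/2) = 0.4849; √K_a = 0.6963.
The active pressure is zero where K_a γ z = 2c√K_a, so z_c = 2c/(γ√K_a) = 2×6.2/(17.6×0.6963) = 1.012 m.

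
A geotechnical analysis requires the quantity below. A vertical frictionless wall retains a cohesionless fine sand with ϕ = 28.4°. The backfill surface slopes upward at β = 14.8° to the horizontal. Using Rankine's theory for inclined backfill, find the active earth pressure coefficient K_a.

0.400

K_a = cos β · (cos β − √(cos²β − cos²φ)) / (cos β + √(cos²β − cos²φ)).
cos β = 0.9668, cos φ = 0.8796, √(cos²β − cos²φ) = 0.4012.
K_a = 0.9668 × (0.9668 − 0.4012)/(0.9668 + 0.4012) = 0.3997.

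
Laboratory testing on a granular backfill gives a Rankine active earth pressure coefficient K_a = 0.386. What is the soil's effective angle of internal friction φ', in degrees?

K_a = tan²(45° − φ/2) ⇒ 45° − φ/2 = arctan(√0.386) = 31.85°.
φ = 2(45° − 31.85°) = 26.30°.

26.3°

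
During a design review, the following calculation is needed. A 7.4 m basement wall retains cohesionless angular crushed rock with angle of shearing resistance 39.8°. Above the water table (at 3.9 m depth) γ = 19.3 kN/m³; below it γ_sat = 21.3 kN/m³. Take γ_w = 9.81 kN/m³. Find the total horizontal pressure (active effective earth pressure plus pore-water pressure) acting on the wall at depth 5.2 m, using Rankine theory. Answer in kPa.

32.5 kPa

K_a = (1 − sin φ)/(1 + sin φ) = 0.2194.
γ' = 21.3 − 9.81 = 11.49 kN/m³.
Effective vertical stress at 5.2 m: σ'_v = 19.3×3.9 + 11.49×1.30 = 90.21 kPa.
σ'_h = K_a σ'_v = 0.2194 × 90.21 = 19.79 kPa; u = γ_w × 1.30 = 12.75 kPa.
Total σ_h = 19.79 + 12.75 = 32.55 kPa.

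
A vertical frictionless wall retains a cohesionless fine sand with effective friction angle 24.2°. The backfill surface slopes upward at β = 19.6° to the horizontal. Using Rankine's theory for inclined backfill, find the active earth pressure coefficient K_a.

K_a = cos β · (cos β − √(cos²β − cos²φ)) / (cos β + √(cos²β − cos²φ)).
cos β = 0.9421, cos φ = 0.9121, √(cos²β − cos²φ) = 0.2356.
K_a = 0.9421 × (0.9421 − 0.2356)/(0.9421 + 0.2356) = 0.5651.

0.565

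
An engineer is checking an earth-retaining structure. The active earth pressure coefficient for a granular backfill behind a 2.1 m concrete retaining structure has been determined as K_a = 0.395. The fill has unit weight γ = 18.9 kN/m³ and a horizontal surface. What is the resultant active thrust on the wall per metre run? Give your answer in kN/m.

P = ½ K_a γ H² = 0.5 × 0.395 × 18.9 × 2.1² = 16.46 kN/m.

16.5 kN/m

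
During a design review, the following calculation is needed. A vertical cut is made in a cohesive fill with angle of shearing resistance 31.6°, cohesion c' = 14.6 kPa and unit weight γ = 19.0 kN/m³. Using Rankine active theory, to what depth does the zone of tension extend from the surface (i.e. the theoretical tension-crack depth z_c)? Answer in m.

K_a = tan²(45° − 31.6°/2) = 0.3123; √K_a = 0.5589.
The active pressure is zero where K_a γ z = 2c√K_a, so z_c = 2c/(γ√K_a) = 2×14.6/(19.0×0.5589) = 2.750 m.

2.75 m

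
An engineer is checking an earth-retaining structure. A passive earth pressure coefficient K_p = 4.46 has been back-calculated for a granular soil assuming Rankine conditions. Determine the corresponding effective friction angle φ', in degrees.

39.3°

K_p = (1+sin φ)/(1−sin φ) ⇒ sin φ = (K_p − 1)/(K_p + 1) = 0.6337.
φ = arcsin(0.6337) = 39.32°.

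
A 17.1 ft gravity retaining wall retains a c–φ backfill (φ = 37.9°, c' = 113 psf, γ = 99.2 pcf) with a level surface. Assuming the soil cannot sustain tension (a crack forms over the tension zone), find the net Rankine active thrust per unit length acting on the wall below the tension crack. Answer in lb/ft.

1830 lb/ft

K_a = 0.2389; √K_a = 0.4888.
Tension-crack depth z_c = 2c/(γ√K_a) = 2×113/(99.2×0.4888) = 4.661 ft.
σ_a at base = K_a γ H − 2c√K_a = 0.2389×99.2×17.1 − 2×113×0.4888 = 294.8 psf.
P_a = ½ × 294.8 × (H − z_c) = 0.5×294.8×12.44 = 1834 lb/ft.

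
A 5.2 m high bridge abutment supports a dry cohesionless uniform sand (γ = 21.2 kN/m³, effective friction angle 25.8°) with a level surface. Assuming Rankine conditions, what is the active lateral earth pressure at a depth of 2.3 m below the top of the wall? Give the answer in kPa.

19.2 kPa

K_a = (1 − sin φ)/(1 + sin φ) = 0.3935.
σ_h = K_a γ z = 0.3935 × 21.2 × 2.3 = 19.19 kPa.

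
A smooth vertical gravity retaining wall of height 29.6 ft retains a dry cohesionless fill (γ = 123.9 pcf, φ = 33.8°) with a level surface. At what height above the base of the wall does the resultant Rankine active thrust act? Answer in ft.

9.87 ft

K_a = 0.2851.
The pressure distribution is triangular, so the resultant acts at H/3 above the base = 29.6/3 = 9.867 ft.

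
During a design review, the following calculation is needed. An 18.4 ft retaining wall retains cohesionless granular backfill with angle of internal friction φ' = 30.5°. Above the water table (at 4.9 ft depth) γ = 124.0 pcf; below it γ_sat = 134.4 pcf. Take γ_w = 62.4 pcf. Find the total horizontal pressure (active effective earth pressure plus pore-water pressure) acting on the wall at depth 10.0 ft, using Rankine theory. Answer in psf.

637 psf

K_a = (1 − sin φ)/(1 + sin φ) = 0.3267.
γ' = 134.4 − 62.4 = 72.00 pcf.
Effective vertical stress at 10.0 ft: σ'_v = 124.0×4.9 + 72.00×5.10 = 974.8 psf.
σ'_h = K_a σ'_v = 0.3267 × 974.8 = 318.4 psf; u = γ_w × 5.10 = 318.2 psf.
Total σ_h = 318.4 + 318.2 = 636.7 psf.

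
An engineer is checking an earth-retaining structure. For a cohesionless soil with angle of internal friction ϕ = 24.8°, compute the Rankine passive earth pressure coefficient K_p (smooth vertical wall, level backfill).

2.45

K_p = (1 + sin φ)/(1 − sin φ) = tan²(45° + 24.8°/2) = 2.445.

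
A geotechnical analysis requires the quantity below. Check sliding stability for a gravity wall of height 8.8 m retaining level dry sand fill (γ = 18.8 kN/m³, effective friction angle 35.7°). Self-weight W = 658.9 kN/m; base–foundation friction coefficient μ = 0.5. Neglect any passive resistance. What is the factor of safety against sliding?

1.72

K_a = tan²(45° − 35.7°/2) = 0.2630.
P_a = ½K_aγH² = 0.5×0.2630×18.8×8.8² = 191.4 kN/m, acting at H/3 = 2.933 m above the base.
FS_sliding = μW / P_a = 0.5×658.9 / 191.4 = 1.721.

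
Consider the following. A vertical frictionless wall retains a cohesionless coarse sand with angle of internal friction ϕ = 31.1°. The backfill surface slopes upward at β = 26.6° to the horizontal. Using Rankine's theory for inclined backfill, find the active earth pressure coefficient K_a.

K_a = cos β · (cos β − √(cos²β − cos²φ)) / (cos β + √(cos²β − cos²φ)).
cos β = 0.8942, cos φ = 0.8563, √(cos²β − cos²φ) = 0.2575.
K_a = 0.8942 × (0.8942 − 0.2575)/(0.8942 + 0.2575) = 0.4943.

0.494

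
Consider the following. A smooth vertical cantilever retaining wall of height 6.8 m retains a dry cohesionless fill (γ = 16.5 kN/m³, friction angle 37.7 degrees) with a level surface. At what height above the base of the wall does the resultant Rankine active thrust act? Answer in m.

K_a = 0.2411.
The pressure distribution is triangular, so the resultant acts at H/3 above the base = 6.8/3 = 2.267 m.

2.27 m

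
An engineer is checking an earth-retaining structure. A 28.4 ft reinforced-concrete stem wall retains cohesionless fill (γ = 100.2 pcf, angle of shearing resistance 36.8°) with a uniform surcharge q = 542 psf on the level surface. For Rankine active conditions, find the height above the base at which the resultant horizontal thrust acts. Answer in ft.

10.8 ft

K_a = 0.2508.
Triangular part P₁ = ½K_aγH² = 10130 at H/3 = 9.467 ft; rectangular part P₂ = K_a q H = 3860 at H/2 = 14.20 ft.
ȳ = (P₁·9.467 + P₂·14.20)/(P₁+P₂) = 10.77 ft.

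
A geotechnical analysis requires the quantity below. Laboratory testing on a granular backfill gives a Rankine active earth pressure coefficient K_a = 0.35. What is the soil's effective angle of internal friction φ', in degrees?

28.8°

K_a = tan²(45° − φ/2) ⇒ 45° − φ/2 = arctan(√0.35) = 30.61°.
φ = 2(45° − 30.61°) = 28.78°.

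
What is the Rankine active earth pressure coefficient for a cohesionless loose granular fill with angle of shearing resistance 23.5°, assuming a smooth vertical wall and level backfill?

K_a = (1 − sin φ)/(1 + sin φ) = (1 − sin 23.5°)/(1 + sin 23.5°) = 0.4298.

0.430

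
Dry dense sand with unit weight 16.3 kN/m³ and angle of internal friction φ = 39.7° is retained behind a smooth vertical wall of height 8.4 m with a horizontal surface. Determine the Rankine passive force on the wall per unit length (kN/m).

K_p = tan²(45° + φ/2) = 4.537.
P_p = ½ K_p γ H² = 0.5 × 4.537 × 16.3 × 8.4² = 2609 kN/m.

2610 kN/m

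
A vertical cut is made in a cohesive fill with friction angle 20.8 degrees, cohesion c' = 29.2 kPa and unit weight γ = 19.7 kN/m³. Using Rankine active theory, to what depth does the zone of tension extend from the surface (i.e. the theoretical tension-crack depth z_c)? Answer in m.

4.30 m

K_a = tan²(45° − 20.8°/2) = 0.4759; √K_a = 0.6899.
The active pressure is zero where K_a γ z = 2c√K_a, so z_c = 2c/(γ√K_a) = 2×29.2/(19.7×0.6899) = 4.297 m.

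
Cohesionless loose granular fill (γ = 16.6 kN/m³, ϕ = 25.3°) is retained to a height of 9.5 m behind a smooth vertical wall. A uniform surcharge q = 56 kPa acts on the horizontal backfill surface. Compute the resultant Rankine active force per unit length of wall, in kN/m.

K_a = tan²(45° − φ/2) = 0.4012.
Soil triangle: ½ K_a γ H² = 0.5×0.4012×16.6×9.5² = 300.5 kN/m.
Surcharge rectangle: K_a q H = 0.4012×56×9.5 = 213.4 kN/m.
Total = 300.5 + 213.4 = 514.0 kN/m.

514 kN/m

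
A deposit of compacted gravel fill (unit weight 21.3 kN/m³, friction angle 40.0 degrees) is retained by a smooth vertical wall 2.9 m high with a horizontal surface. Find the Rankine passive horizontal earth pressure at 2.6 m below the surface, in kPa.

K_p = (1 + sin φ)/(1 − sin φ) = 4.599.
σ_h = K_p γ z = 4.599 × 21.3 × 2.6 = 254.7 kPa.

255 kPa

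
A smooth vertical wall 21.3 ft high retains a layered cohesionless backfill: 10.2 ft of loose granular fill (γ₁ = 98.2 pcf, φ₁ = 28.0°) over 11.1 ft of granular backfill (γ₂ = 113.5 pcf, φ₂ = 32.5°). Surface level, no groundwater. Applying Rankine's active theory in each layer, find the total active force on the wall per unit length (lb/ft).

K_a1 = tan²(45°−28.0°/2) = 0.3610; K_a2 = tan²(45°−32.5°/2) = 0.3010.
Layer 1: σ at base = K_a1 γ₁ h₁ = 361.6 psf; P₁ = ½×361.6×10.2 = 1844.
Layer 2: σ_v at top = γ₁h₁ = 1002; σ_h top = K_a2×1002 = 301.5; σ_h base = K_a2×(1002+113.5×11.1) = 680.7.
P₂ = ½(301.5+680.7)×11.1 = 5451. Total P_a = 1844+5451 = 7295 lb/ft.

7300 lb/ft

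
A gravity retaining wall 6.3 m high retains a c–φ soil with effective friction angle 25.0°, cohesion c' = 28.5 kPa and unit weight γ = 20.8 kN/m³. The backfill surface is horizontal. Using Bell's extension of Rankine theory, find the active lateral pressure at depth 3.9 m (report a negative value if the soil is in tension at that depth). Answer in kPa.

K_a = (1 − sin φ)/(1 + sin φ) = 0.4059.
σ_a = K_a γ z − 2c√K_a = 0.4059×20.8×3.9 − 2×28.5×0.6371 = -3.390 kPa.

-3.39 kPa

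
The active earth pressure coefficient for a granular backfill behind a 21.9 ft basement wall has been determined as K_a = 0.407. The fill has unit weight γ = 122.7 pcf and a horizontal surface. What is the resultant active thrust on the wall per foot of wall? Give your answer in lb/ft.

12000 lb/ft

P = ½ K_a γ H² = 0.5 × 0.407 × 122.7 × 21.9² = 11980 lb/ft.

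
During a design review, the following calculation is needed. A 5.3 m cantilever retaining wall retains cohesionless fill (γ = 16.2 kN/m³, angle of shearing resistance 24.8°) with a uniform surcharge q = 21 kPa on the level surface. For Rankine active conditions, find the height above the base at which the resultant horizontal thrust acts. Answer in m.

2.06 m

K_a = 0.4090.
Triangular part P₁ = ½K_aγH² = 93.06 at H/3 = 1.767 m; rectangular part P₂ = K_a q H = 45.52 at H/2 = 2.650 m.
ȳ = (P₁·1.767 + P₂·2.650)/(P₁+P₂) = 2.057 m.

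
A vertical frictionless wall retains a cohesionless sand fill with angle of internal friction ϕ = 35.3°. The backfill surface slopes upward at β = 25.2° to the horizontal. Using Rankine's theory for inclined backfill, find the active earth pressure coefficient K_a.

0.359

K_a = cos β · (cos β − √(cos²β − cos²φ)) / (cos β + √(cos²β − cos²φ)).
cos β = 0.9048, cos φ = 0.8161, √(cos²β − cos²φ) = 0.3907.
K_a = 0.9048 × (0.9048 − 0.3907)/(0.9048 + 0.3907) = 0.3591.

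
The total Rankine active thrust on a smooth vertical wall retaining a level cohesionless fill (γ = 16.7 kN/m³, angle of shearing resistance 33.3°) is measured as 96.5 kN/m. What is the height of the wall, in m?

6.30 m

K_a = 0.2911. P_a = ½ K_a γ H² ⇒ H = √(2P_a/(K_a γ)).
H = √(2×96.5/(0.2911×16.7)) = 6.300 m.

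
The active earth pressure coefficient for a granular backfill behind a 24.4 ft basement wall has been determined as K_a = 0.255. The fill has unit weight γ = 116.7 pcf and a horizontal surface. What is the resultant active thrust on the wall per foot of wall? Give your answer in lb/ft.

P = ½ K_a γ H² = 0.5 × 0.255 × 116.7 × 24.4² = 8859 lb/ft.

8860 lb/ft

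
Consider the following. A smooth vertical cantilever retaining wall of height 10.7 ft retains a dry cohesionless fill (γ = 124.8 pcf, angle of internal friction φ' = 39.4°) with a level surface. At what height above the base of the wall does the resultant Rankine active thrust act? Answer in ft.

3.57 ft

K_a = 0.2234.
The pressure distribution is triangular, so the resultant acts at H/3 above the base = 10.7/3 = 3.567 ft.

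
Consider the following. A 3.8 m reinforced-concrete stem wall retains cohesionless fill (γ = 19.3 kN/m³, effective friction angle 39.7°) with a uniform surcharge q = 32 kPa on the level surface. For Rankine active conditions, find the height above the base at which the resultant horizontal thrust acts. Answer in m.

1.56 m

K_a = 0.2204.
Triangular part P₁ = ½K_aγH² = 30.72 at H/3 = 1.267 m; rectangular part P₂ = K_a q H = 26.80 at H/2 = 1.900 m.
ȳ = (P₁·1.267 + P₂·1.900)/(P₁+P₂) = 1.562 m.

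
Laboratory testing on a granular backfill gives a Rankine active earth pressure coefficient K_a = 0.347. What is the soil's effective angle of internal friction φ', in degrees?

K_a = tan²(45° − φ/2) ⇒ 45° − φ/2 = arctan(√0.347) = 30.50°.
φ = 2(45° − 30.50°) = 29.00°.

29.0°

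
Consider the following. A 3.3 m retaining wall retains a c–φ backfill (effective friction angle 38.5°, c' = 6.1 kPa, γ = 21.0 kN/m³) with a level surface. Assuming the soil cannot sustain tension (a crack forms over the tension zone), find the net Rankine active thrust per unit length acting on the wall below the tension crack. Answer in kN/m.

10.7 kN/m

K_a = 0.2327; √K_a = 0.4823.
Tension-crack depth z_c = 2c/(γ√K_a) = 2×6.1/(21.0×0.4823) = 1.204 m.
σ_a at base = K_a γ H − 2c√K_a = 0.2327×21.0×3.3 − 2×6.1×0.4823 = 10.24 kPa.
P_a = ½ × 10.24 × (H − z_c) = 0.5×10.24×2.096 = 10.73 kN/m.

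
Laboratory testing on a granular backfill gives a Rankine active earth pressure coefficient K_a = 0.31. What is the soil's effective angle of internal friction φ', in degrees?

31.8°

K_a = tan²(45° − φ/2) ⇒ 45° − φ/2 = arctan(√0.31) = 29.11°.
φ = 2(45° − 29.11°) = 31.78°.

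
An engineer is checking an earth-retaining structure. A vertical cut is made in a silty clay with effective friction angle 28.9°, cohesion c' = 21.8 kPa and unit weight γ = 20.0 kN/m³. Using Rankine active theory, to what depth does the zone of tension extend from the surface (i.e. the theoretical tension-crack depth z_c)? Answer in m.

K_a = tan²(45° − 28.9°/2) = 0.3484; √K_a = 0.5902.
The active pressure is zero where K_a γ z = 2c√K_a, so z_c = 2c/(γ√K_a) = 2×21.8/(20.0×0.5902) = 3.694 m.

3.69 m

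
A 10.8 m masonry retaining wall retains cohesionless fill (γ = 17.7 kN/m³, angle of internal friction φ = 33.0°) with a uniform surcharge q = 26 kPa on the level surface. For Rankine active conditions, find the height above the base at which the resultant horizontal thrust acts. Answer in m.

3.98 m

K_a = 0.2948.
Triangular part P₁ = ½K_aγH² = 304.3 at H/3 = 3.600 m; rectangular part P₂ = K_a q H = 82.78 at H/2 = 5.400 m.
ȳ = (P₁·3.600 + P₂·5.400)/(P₁+P₂) = 3.985 m.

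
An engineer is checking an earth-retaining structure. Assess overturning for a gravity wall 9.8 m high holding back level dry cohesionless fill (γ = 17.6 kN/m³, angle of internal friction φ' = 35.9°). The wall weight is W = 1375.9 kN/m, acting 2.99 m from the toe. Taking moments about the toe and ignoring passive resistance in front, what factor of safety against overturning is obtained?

5.71

K_a = tan²(45° − 35.9°/2) = 0.2607.
P_a = ½K_aγH² = 0.5×0.2607×17.6×9.8² = 220.4 kN/m, acting at H/3 = 3.267 m above the base.
Overturning moment M_o = P_a × H/3 = 220.4 × 3.267 = 719.9.
Resisting moment M_r = W × 2.99 = 1375.9 × 2.99 = 4114.
FS_overturning = M_r/M_o = 4114/719.9 = 5.715.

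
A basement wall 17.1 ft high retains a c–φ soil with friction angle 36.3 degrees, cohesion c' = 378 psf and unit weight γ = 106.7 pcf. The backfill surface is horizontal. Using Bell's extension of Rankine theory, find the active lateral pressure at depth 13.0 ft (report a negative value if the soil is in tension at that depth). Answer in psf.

-27.2 psf

K_a = (1 − sin φ)/(1 + sin φ) = 0.2563.
σ_a = K_a γ z − 2c√K_a = 0.2563×106.7×13.0 − 2×378×0.5062 = -27.24 psf.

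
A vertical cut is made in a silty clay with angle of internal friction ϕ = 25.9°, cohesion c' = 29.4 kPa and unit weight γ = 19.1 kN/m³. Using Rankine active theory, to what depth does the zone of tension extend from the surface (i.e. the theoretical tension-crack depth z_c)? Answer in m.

K_a = tan²(45° − 25.9°/2) = 0.3920; √K_a = 0.6261.
The active pressure is zero where K_a γ z = 2c√K_a, so z_c = 2c/(γ√K_a) = 2×29.4/(19.1×0.6261) = 4.917 m.

4.92 m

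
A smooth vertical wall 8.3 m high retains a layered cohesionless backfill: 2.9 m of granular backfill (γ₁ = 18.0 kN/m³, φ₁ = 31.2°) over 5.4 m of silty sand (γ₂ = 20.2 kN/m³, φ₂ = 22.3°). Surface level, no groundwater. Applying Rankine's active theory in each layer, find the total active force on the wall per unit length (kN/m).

283 kN/m

K_a1 = tan²(45°−31.2°/2) = 0.3175; K_a2 = tan²(45°−22.3°/2) = 0.4498.
Layer 1: σ at base = K_a1 γ₁ h₁ = 16.57 kPa; P₁ = ½×16.57×2.9 = 24.03.
Layer 2: σ_v at top = γ₁h₁ = 52.20; σ_h top = K_a2×52.20 = 23.48; σ_h base = K_a2×(52.20+20.2×5.4) = 72.55.
P₂ = ½(23.48+72.55)×5.4 = 259.3. Total P_a = 24.03+259.3 = 283.3 kN/m.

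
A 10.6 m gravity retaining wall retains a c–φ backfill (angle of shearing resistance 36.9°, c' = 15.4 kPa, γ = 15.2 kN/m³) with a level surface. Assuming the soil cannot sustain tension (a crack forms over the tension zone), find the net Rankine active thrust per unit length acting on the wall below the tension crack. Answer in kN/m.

81.3 kN/m

K_a = 0.2497; √K_a = 0.4997.
Tension-crack depth z_c = 2c/(γ√K_a) = 2×15.4/(15.2×0.4997) = 4.055 m.
σ_a at base = K_a γ H − 2c√K_a = 0.2497×15.2×10.6 − 2×15.4×0.4997 = 24.84 kPa.
P_a = ½ × 24.84 × (H − z_c) = 0.5×24.84×6.545 = 81.28 kN/m.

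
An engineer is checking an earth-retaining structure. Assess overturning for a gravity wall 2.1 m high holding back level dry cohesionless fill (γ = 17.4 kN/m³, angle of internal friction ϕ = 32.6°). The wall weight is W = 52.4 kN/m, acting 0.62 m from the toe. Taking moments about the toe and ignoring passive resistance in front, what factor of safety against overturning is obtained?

4.04

K_a = tan²(45° − 32.6°/2) = 0.2997.
P_a = ½K_aγH² = 0.5×0.2997×17.4×2.1² = 11.50 kN/m, acting at H/3 = 0.7000 m above the base.
Overturning moment M_o = P_a × H/3 = 11.50 × 0.7000 = 8.050.
Resisting moment M_r = W × 0.62 = 52.4 × 0.62 = 32.49.
FS_overturning = M_r/M_o = 32.49/8.050 = 4.036.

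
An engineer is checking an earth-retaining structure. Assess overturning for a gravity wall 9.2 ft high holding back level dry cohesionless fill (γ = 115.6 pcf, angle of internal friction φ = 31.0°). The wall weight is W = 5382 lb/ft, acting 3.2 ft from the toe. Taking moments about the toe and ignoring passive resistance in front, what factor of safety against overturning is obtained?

K_a = tan²(45° − 31.0°/2) = 0.3201.
P_a = ½K_aγH² = 0.5×0.3201×115.6×9.2² = 1566 lb/ft, acting at H/3 = 3.067 ft above the base.
Overturning moment M_o = P_a × H/3 = 1566 × 3.067 = 4802.
Resisting moment M_r = W × 3.2 = 5382 × 3.2 = 17220.
FS_overturning = M_r/M_o = 17220/4802 = 3.586.

3.59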